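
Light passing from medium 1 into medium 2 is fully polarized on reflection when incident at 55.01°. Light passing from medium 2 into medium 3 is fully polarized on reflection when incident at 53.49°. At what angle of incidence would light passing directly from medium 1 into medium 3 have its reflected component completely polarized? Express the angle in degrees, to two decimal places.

θ_B ≈ 62.61°

Each Brewster angle gives a ratio: n₂/n₁ = tan 55.01° = 1.4287, n₃/n₂ = tan 53.49° = 1.3509.
Multiplying, n₃/n₁ = 1.4287 × 1.3509 = 1.9300, and θ_B(1→3) = arctan 1.9300 = 62.61°.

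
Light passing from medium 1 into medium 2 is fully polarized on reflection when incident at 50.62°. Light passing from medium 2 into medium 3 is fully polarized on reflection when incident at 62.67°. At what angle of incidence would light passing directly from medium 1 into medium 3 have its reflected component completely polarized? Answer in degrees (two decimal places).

θ_B ≈ 67.01°

tan θ_B(1→2) = n₂/n₁ = tan 50.62° = 1.2183.
tan θ_B(2→3) = n₃/n₂ = tan 62.67° = 1.9350.
n₃/n₁ = 2.3574. Then tan θ_B(1→3) = n₃/n₁, so θ_B(1→3) = arctan(2.3574) = 67.01°.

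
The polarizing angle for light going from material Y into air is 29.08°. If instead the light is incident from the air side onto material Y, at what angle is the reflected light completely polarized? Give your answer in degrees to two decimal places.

θ_B' ≈ 60.92°

Reversing the direction swaps n₁ and n₂, so tan θ_B' = 1/tan θ_B and θ_B' = 90° − θ_B.
Hence θ_B' = 90° − 29.08° = 60.92°.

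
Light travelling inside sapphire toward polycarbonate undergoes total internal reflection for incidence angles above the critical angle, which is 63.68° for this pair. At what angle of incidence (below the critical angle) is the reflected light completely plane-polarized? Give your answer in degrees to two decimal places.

sin θ_c = n₂/n₁, so n₂/n₁ = sin 63.68° = 0.8963.
Brewster: tan θ_B = n₂/n₁ = 0.8963.
θ_B = arctan(0.8963) = 41.87°.

θ_B ≈ 41.87°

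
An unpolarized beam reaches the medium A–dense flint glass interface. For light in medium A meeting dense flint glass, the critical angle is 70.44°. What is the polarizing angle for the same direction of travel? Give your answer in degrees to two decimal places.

n₂/n₁ = sin θ_c = sin 70.44° = 0.9423.
tan θ_B equals the same ratio, so θ_B = arctan(0.9423) = 43.30°.

θ_B ≈ 43.30°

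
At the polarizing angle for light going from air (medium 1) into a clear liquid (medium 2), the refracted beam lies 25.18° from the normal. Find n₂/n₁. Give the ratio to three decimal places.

n₂/n₁ ≈ 2.127

At Brewster incidence θ_B = 90° − θ_t = 90° − 25.18° = 64.82°.
tan θ_B = n₂/n₁, so n₂/n₁ = tan 64.82° = 2.127.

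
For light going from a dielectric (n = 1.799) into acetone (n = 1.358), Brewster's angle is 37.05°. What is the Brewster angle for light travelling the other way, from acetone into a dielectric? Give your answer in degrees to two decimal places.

tan θ_B' = n₁/n₂ = 1/tan θ_B, so θ_B' = 90° − θ_B.
θ_B' = 90° − 37.05° = 52.95°.

θ_B' ≈ 52.95°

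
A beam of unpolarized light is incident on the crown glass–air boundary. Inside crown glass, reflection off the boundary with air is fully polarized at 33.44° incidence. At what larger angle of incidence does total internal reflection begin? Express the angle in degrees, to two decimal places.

From Brewster, n₂/n₁ = tan θ_B = tan 33.44° = 0.6604.
Then sin θ_c = n₂/n₁ = 0.6604, so θ_c = arcsin 0.6604 = 41.33°.

θ_c ≈ 41.33°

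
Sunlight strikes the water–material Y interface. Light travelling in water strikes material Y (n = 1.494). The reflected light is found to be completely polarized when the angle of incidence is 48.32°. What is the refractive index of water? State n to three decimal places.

n ≈ 1.330

Full polarization of the reflected beam means tan θ_B = n₂/n₁, where n₁ is the incident medium (water).
n₁ = n₂ / tan θ_B = 1.494 / tan 48.32° = 1.330.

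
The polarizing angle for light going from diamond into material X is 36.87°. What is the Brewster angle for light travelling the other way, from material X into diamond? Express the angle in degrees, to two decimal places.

θ_B' ≈ 53.13°

Reversing the direction swaps n₁ and n₂, so tan θ_B' = 1/tan θ_B and θ_B' = 90° − θ_B.
Hence θ_B' = 90° − 36.87° = 53.13°.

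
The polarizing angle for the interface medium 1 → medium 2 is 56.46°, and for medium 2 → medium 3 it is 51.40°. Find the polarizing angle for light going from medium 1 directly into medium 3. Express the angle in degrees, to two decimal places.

θ_B ≈ 62.11°

tan θ_B(1→2) = n₂/n₁ = tan 56.46° = 1.5085.
tan θ_B(2→3) = n₃/n₂ = tan 51.40° = 1.2527.
Multiplying, n₃/n₁ = 1.5085 × 1.2527 = 1.8897, and θ_B(1→3) = arctan 1.8897 = 62.11°.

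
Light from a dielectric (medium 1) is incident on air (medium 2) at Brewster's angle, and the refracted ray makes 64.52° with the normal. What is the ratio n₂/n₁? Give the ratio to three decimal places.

n₂/n₁ ≈ 0.477

At Brewster incidence θ_B = 90° − θ_t = 90° − 64.52° = 25.48°.
tan θ_B = n₂/n₁, so n₂/n₁ = tan 25.48° = 0.477.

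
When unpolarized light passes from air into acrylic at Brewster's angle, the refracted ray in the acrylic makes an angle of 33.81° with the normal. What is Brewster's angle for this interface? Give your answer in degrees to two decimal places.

Since the reflected and refracted rays are at right angles at the polarizing angle, θ_B + θ_t = 90°.
θ_B = 90° − 33.81° = 56.19°.

θ_B ≈ 56.19°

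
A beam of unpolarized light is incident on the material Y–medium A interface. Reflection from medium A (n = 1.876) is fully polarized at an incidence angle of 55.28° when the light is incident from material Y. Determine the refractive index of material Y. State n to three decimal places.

n ≈ 1.300

At the Brewster angle, tan θ_B = n₂/n₁ with n₁ on the incident side (material Y) and n₂ on the transmitted side (medium A).
n₁ = n₂ / tan θ_B = 1.876 / tan 55.28° = 1.300.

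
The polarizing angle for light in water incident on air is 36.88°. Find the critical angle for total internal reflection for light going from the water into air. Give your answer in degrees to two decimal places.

tan θ_B = n₂/n₁ = tan 36.88° = 0.7503.
Total internal reflection: sin θ_c = n₂/n₁ = 0.7503.
θ_c = arcsin(0.7503) = 48.61°.

θ_c ≈ 48.61°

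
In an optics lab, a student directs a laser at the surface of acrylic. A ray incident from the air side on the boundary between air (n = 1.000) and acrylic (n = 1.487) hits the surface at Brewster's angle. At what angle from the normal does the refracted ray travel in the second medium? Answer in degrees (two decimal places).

θ_t ≈ 33.92°

First find Brewster's angle: tan θ_B = 1.487/1.000 = 1.4870, giving θ_B = 56.08°.
Since θ_B + θ_t = 90° at Brewster incidence, θ_t = 90° − 56.08° = 33.92°.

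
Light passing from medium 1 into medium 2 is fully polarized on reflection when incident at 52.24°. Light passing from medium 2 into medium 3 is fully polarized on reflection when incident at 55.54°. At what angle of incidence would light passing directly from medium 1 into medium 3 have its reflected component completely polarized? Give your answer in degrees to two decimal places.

θ_B ≈ 62.01°

tan θ_B(1→2) = n₂/n₁ = tan 52.24° = 1.2911.
tan θ_B(2→3) = n₃/n₂ = tan 55.54° = 1.4572.
n₃/n₁ = 1.8813. Then tan θ_B(1→3) = n₃/n₁, so θ_B(1→3) = arctan(1.8813) = 62.01°.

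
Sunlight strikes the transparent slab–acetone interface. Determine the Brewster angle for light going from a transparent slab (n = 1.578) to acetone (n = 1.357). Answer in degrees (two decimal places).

The reflected p-component vanishes when tan θ_B = n₂/n₁.
Here n₂/n₁ = 1.357/1.578 = 0.8599, and Brewster's law gives tan θ_B = n₂/n₁.
θ_B = arctan(0.8599) = 40.69°.

θ_B ≈ 40.69°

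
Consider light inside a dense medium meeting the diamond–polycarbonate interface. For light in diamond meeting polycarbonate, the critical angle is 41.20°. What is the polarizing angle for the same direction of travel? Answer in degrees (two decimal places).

θ_B ≈ 33.37°

sin θ_c = n₂/n₁, so n₂/n₁ = sin 41.20° = 0.6587.
Brewster: tan θ_B = n₂/n₁ = 0.6587.
θ_B = arctan(0.6587) = 33.37°.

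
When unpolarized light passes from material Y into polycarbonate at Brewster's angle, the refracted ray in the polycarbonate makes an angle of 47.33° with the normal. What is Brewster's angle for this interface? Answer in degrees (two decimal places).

Since the reflected and refracted rays are at right angles at the polarizing angle, θ_B + θ_t = 90°.
θ_B = 90° − 47.33° = 42.67°.

θ_B ≈ 42.67°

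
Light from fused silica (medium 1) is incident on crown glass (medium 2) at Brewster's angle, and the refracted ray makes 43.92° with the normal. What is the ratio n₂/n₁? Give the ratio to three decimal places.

n₂/n₁ ≈ 1.038

θ_B + θ_t = 90°, so θ_B = 90° − 43.92° = 46.08°.
Then n₂/n₁ = tan θ_B = tan 46.08° = 1.038.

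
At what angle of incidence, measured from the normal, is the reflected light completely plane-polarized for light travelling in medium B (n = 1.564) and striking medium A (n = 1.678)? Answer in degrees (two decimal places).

θ_B ≈ 47.01°

Brewster's condition: tan θ_B = n₂/n₁ = 1.678/1.564 = 1.0729. Taking the arctangent, θ_B = 47.01°.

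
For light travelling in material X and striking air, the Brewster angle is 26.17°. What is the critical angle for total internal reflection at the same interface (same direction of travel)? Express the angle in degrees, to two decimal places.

θ_c ≈ 29.43°

n₂/n₁ = tan 26.17° = 0.4914; the critical angle satisfies sin θ_c = n₂/n₁.
θ_c = arcsin(0.4914) = 29.43°.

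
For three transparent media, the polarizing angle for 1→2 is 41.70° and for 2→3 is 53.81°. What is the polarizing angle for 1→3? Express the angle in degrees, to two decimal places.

θ_B ≈ 50.61°

tan θ_B(1→2) = n₂/n₁ = tan 41.70° = 0.8910.
tan θ_B(2→3) = n₃/n₂ = tan 53.81° = 1.3668.
So n₃/n₁ = (n₂/n₁)(n₃/n₂) = 0.8910 × 1.3668 = 1.2178.
θ_B(1→3) = arctan(1.2178) = 50.61°.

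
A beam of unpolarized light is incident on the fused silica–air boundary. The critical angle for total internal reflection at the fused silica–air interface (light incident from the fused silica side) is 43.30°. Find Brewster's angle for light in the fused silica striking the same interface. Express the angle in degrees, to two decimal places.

n₂/n₁ = sin θ_c = sin 43.30° = 0.6858.
tan θ_B equals the same ratio, so θ_B = arctan(0.6858) = 34.44°.

θ_B ≈ 34.44°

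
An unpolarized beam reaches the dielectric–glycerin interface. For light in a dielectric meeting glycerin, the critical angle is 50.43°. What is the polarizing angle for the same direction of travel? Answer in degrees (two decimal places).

θ_B ≈ 37.63°

At the critical angle sin θ_c = n₂/n₁, giving n₂/n₁ = sin 50.43° = 0.7708.
Then tan θ_B = n₂/n₁ = 0.7708, so θ_B = arctan 0.7708 = 37.63°.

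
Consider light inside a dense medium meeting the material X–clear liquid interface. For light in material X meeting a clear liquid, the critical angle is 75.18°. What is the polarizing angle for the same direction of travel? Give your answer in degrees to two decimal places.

n₂/n₁ = sin θ_c = sin 75.18° = 0.9667.
tan θ_B equals the same ratio, so θ_B = arctan(0.9667) = 44.03°.

θ_B ≈ 44.03°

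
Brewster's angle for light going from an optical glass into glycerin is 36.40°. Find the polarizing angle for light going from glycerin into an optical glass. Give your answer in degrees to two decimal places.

θ_B' ≈ 53.60°

The two Brewster angles are complementary: θ_B' = 90° − θ_B = 90° − 36.40° = 53.60°.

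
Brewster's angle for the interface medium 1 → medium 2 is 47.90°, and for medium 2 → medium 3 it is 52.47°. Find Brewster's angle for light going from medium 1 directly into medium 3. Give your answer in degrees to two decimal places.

n₂/n₁ = tan 47.90° = 1.1067 and n₃/n₂ = tan 52.47° = 1.3018.
Multiplying, n₃/n₁ = 1.1067 × 1.3018 = 1.4407, and θ_B(1→3) = arctan 1.4407 = 55.24°.

θ_B ≈ 55.24°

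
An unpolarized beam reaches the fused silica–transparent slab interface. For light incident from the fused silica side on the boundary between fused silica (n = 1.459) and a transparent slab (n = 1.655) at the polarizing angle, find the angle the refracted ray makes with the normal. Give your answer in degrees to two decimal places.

θ_t ≈ 41.40°

θ_B = arctan(n₂/n₁) = arctan(1.655/1.459) = 48.60°.
The refracted ray is perpendicular to the reflected ray, so θ_t = 90° − θ_B = 41.40°.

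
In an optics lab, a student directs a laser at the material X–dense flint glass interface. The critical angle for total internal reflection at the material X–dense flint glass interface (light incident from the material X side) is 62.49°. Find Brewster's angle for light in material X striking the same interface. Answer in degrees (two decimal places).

At the critical angle sin θ_c = n₂/n₁, giving n₂/n₁ = sin 62.49° = 0.8869.
Then tan θ_B = n₂/n₁ = 0.8869, so θ_B = arctan 0.8869 = 41.57°.

θ_B ≈ 41.57°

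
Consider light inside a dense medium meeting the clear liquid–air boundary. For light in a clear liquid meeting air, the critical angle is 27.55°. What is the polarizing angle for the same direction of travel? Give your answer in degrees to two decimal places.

sin θ_c = n₂/n₁, so n₂/n₁ = sin 27.55° = 0.4625.
Brewster: tan θ_B = n₂/n₁ = 0.4625.
θ_B = arctan(0.4625) = 24.82°.

θ_B ≈ 24.82°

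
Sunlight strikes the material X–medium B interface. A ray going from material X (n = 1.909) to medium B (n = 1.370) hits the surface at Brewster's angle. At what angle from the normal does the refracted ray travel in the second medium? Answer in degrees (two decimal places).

tan θ_B = n₂/n₁ = 1.370/1.909 = 0.7177, so θ_B = 35.67°.
Since θ_B + θ_t = 90° at Brewster incidence, θ_t = 90° − 35.67° = 54.33°.

θ_t ≈ 54.33°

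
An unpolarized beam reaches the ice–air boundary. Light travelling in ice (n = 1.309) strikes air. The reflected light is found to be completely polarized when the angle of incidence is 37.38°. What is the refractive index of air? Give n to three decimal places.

n ≈ 1.000

Full polarization of the reflected beam means tan θ_B = n₂/n₁, where n₁ is the incident medium (ice).
n₂ = n₁ tan θ_B = 1.309 × tan 37.38° = 1.000.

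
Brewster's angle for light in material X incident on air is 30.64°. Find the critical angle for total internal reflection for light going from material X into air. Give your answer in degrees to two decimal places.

n₂/n₁ = tan 30.64° = 0.5923; the critical angle satisfies sin θ_c = n₂/n₁.
θ_c = arcsin(0.5923) = 36.32°.

θ_c ≈ 36.32°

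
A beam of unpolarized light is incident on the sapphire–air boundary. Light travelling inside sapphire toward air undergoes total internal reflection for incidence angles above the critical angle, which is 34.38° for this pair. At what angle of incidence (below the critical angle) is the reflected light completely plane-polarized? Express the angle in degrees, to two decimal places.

n₂/n₁ = sin θ_c = sin 34.38° = 0.5647.
tan θ_B equals the same ratio, so θ_B = arctan(0.5647) = 29.45°.

θ_B ≈ 29.45°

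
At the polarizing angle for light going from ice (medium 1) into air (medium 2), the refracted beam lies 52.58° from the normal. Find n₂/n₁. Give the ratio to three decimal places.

θ_B + θ_t = 90°, so θ_B = 90° − 52.58° = 37.42°.
tan θ_B = n₂/n₁, so n₂/n₁ = tan 37.42° = 0.765.

n₂/n₁ ≈ 0.765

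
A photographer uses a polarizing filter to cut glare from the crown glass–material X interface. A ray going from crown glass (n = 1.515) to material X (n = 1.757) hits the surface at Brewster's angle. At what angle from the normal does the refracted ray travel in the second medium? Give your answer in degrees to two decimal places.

θ_t ≈ 40.77°

θ_B = arctan(n₂/n₁) = arctan(1.757/1.515) = 49.23°.
The refracted ray is perpendicular to the reflected ray, so θ_t = 90° − θ_B = 40.77°.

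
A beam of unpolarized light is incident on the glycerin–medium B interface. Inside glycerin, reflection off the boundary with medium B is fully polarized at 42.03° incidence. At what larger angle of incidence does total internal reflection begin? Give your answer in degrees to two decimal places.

θ_c ≈ 64.34°

From Brewster, n₂/n₁ = tan θ_B = tan 42.03° = 0.9014.
Then sin θ_c = n₂/n₁ = 0.9014, so θ_c = arcsin 0.9014 = 64.34°.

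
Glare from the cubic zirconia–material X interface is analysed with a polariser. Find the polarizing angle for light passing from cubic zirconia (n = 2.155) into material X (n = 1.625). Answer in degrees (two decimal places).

The reflected p-component vanishes when tan θ_B = n₂/n₁.
tan θ_B = n₂/n₁ = 1.625/2.155 = 0.7541.
θ_B = arctan(0.7541) = 37.02°.

θ_B ≈ 37.02°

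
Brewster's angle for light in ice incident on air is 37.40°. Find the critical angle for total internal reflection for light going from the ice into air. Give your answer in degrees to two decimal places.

θ_c ≈ 49.87°

n₂/n₁ = tan 37.40° = 0.7646; the critical angle satisfies sin θ_c = n₂/n₁.
θ_c = arcsin(0.7646) = 49.87°.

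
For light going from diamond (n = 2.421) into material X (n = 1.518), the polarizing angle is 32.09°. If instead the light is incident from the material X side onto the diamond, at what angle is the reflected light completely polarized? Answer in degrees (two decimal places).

The two Brewster angles are complementary: θ_B' = 90° − θ_B = 90° − 32.09° = 57.91°.

θ_B' ≈ 57.91°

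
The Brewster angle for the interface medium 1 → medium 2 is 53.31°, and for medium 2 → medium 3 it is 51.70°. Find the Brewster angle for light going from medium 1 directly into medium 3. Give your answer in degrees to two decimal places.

θ_B ≈ 59.53°

Each Brewster angle gives a ratio: n₂/n₁ = tan 53.31° = 1.3421, n₃/n₂ = tan 51.70° = 1.2662.
Multiplying, n₃/n₁ = 1.3421 × 1.2662 = 1.6994, and θ_B(1→3) = arctan 1.6994 = 59.53°.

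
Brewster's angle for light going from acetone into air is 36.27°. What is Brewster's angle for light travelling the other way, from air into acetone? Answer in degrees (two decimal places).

tan θ_B' = n₁/n₂ = 1/tan θ_B, so θ_B' = 90° − θ_B.
θ_B' = 90° − 36.27° = 53.73°.

θ_B' ≈ 53.73°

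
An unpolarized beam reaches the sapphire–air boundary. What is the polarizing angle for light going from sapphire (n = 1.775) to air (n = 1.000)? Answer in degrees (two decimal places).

tan θ_B = n₂/n₁ = 1.000/1.775 = 0.5634.
So θ_B = arctan 0.5634 = 29.40°.

θ_B ≈ 29.40°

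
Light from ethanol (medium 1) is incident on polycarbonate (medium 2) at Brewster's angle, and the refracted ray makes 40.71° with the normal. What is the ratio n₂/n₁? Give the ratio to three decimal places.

n₂/n₁ ≈ 1.162

θ_B + θ_t = 90°, so θ_B = 90° − 40.71° = 49.29°.
tan θ_B = n₂/n₁, so n₂/n₁ = tan 49.29° = 1.162.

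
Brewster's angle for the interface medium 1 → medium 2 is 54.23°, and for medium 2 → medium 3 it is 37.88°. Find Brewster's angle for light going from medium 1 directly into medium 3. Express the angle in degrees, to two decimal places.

θ_B ≈ 47.20°

Each Brewster angle gives a ratio: n₂/n₁ = tan 54.23° = 1.3881, n₃/n₂ = tan 37.88° = 0.7779.
Multiplying, n₃/n₁ = 1.3881 × 0.7779 = 1.0798, and θ_B(1→3) = arctan 1.0798 = 47.20°.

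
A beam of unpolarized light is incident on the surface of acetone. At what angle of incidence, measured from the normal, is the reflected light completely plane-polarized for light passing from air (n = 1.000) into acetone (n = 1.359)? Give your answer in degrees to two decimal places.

θ_B ≈ 53.65°

The reflected p-component vanishes when tan θ_B = n₂/n₁.
Brewster's condition: tan θ_B = n₂/n₁ = 1.359/1.000 = 1.3590.
θ_B = arctan(1.3590) = 53.65°.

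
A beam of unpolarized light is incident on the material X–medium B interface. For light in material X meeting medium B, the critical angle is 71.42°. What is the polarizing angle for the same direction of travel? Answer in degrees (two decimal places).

At the critical angle sin θ_c = n₂/n₁, giving n₂/n₁ = sin 71.42° = 0.9479.
Then tan θ_B = n₂/n₁ = 0.9479, so θ_B = arctan 0.9479 = 43.47°.

θ_B ≈ 43.47°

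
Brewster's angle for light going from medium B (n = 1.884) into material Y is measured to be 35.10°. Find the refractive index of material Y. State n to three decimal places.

n ≈ 1.324

At Brewster's angle, tan θ_B = n₂/n₁ with n₁ on the incident side (medium B) and n₂ on the transmitted side (material Y).
n₂ = n₁ tan θ_B = 1.884 × tan 35.10° = 1.324.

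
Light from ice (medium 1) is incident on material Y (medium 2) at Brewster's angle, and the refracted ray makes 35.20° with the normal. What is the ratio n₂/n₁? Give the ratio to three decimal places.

At Brewster incidence θ_B = 90° − θ_t = 90° − 35.20° = 54.80°.
tan θ_B = n₂/n₁, so n₂/n₁ = tan 54.80° = 1.418.

n₂/n₁ ≈ 1.418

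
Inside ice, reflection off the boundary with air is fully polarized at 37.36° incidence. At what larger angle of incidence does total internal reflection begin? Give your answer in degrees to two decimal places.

n₂/n₁ = tan 37.36° = 0.7635; the critical angle satisfies sin θ_c = n₂/n₁.
θ_c = arcsin(0.7635) = 49.77°.

θ_c ≈ 49.77°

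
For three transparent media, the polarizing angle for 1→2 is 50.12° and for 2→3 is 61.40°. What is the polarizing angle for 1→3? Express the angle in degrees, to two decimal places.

θ_B ≈ 65.51°

tan θ_B(1→2) = n₂/n₁ = tan 50.12° = 1.1968.
tan θ_B(2→3) = n₃/n₂ = tan 61.40° = 1.8341.
So n₃/n₁ = (n₂/n₁)(n₃/n₂) = 1.1968 × 1.8341 = 2.1952.
θ_B(1→3) = arctan(2.1952) = 65.51°.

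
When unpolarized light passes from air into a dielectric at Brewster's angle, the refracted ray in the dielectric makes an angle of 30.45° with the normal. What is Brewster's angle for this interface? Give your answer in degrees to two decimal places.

Since the reflected and refracted rays are at right angles at the polarizing angle, θ_B + θ_t = 90°.
So θ_B = 90° − θ_t = 90° − 30.45° = 59.55°.

θ_B ≈ 59.55°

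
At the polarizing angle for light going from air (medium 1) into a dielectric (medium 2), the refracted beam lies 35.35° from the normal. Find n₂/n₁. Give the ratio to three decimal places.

θ_B + θ_t = 90°, so θ_B = 90° − 35.35° = 54.65°.
Then n₂/n₁ = tan θ_B = tan 54.65° = 1.410.

n₂/n₁ ≈ 1.410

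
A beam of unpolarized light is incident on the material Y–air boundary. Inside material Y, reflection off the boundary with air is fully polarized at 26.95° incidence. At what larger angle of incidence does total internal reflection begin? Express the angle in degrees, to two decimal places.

θ_c ≈ 30.56°

From Brewster, n₂/n₁ = tan θ_B = tan 26.95° = 0.5084.
Then sin θ_c = n₂/n₁ = 0.5084, so θ_c = arcsin 0.5084 = 30.56°.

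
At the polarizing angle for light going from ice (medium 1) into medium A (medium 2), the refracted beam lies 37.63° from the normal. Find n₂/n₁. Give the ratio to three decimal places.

θ_B + θ_t = 90°, so θ_B = 90° − 37.63° = 52.37°.
Then n₂/n₁ = tan θ_B = tan 52.37° = 1.297.

n₂/n₁ ≈ 1.297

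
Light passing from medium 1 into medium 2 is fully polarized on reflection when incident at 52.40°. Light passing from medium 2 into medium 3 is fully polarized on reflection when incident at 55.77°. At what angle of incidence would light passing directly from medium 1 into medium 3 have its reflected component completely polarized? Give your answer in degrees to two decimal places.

θ_B ≈ 62.35°

tan θ_B(1→2) = n₂/n₁ = tan 52.40° = 1.2985.
tan θ_B(2→3) = n₃/n₂ = tan 55.77° = 1.4698.
n₃/n₁ = 1.9086. Then tan θ_B(1→3) = n₃/n₁, so θ_B(1→3) = arctan(1.9086) = 62.35°.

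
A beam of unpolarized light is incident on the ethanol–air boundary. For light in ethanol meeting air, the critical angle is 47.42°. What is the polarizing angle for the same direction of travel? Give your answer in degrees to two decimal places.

sin θ_c = n₂/n₁, so n₂/n₁ = sin 47.42° = 0.7363.
Brewster: tan θ_B = n₂/n₁ = 0.7363.
θ_B = arctan(0.7363) = 36.37°.

θ_B ≈ 36.37°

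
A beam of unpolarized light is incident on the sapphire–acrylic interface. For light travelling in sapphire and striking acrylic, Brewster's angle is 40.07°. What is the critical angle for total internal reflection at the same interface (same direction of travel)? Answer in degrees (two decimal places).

θ_c ≈ 57.27°

n₂/n₁ = tan 40.07° = 0.8412; the critical angle satisfies sin θ_c = n₂/n₁.
θ_c = arcsin(0.8412) = 57.27°.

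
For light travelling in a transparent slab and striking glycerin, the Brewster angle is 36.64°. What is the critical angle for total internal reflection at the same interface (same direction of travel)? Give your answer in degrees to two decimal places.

tan θ_B = n₂/n₁ = tan 36.64° = 0.7437.
Total internal reflection: sin θ_c = n₂/n₁ = 0.7437.
θ_c = arcsin(0.7437) = 48.05°.

θ_c ≈ 48.05°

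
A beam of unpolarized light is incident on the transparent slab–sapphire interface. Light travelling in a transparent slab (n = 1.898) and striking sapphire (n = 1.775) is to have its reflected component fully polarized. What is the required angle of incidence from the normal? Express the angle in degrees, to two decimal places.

The reflected p-component vanishes when tan θ_B = n₂/n₁.
Here n₂/n₁ = 1.775/1.898 = 0.9352, and Brewster's law gives tan θ_B = n₂/n₁.
So θ_B = arctan 0.9352 = 43.08°.

θ_B ≈ 43.08°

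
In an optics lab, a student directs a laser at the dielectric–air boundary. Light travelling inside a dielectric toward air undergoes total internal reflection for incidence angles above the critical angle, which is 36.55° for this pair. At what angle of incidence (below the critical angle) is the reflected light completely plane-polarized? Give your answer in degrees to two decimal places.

θ_B ≈ 30.77°

n₂/n₁ = sin θ_c = sin 36.55° = 0.5955.
tan θ_B equals the same ratio, so θ_B = arctan(0.5955) = 30.77°.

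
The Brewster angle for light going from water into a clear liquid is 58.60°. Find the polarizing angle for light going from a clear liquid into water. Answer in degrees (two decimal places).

θ_B' ≈ 31.40°

Reversing the direction swaps n₁ and n₂, so tan θ_B' = 1/tan θ_B and θ_B' = 90° − θ_B.
Hence θ_B' = 90° − 58.60° = 31.40°.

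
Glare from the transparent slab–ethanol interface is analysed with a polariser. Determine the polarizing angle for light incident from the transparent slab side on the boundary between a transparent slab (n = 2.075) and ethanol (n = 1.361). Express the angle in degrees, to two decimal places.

θ_B ≈ 33.26°

The reflected p-component vanishes when tan θ_B = n₂/n₁.
Brewster's condition: tan θ_B = n₂/n₁ = 1.361/2.075 = 0.6559. Taking the arctangent, θ_B = 33.26°.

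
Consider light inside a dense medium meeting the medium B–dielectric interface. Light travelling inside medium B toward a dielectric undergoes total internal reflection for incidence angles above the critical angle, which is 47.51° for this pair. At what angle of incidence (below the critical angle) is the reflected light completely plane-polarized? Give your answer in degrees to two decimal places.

At the critical angle sin θ_c = n₂/n₁, giving n₂/n₁ = sin 47.51° = 0.7374.
Then tan θ_B = n₂/n₁ = 0.7374, so θ_B = arctan 0.7374 = 36.40°.

θ_B ≈ 36.40°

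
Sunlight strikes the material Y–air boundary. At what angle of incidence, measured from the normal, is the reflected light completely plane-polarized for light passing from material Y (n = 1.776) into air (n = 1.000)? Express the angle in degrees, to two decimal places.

θ_B ≈ 29.38°

Here n₂/n₁ = 1.000/1.776 = 0.5631, and Brewster's law gives tan θ_B = n₂/n₁.
θ_B = arctan(0.5631) = 29.38°.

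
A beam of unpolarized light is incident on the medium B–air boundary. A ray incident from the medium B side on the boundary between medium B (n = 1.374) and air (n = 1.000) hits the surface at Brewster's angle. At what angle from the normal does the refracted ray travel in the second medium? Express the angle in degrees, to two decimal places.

θ_B = arctan(n₂/n₁) = arctan(1.000/1.374) = 36.05°.
The refracted ray is perpendicular to the reflected ray, so θ_t = 90° − θ_B = 53.95°.

θ_t ≈ 53.95°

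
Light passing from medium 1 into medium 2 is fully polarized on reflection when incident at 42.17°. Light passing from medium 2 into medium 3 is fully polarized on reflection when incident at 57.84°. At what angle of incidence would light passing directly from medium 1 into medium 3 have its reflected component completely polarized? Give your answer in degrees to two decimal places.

tan θ_B(1→2) = n₂/n₁ = tan 42.17° = 0.9058.
tan θ_B(2→3) = n₃/n₂ = tan 57.84° = 1.5904.
Multiplying, n₃/n₁ = 0.9058 × 1.5904 = 1.4406, and θ_B(1→3) = arctan 1.4406 = 55.23°.

θ_B ≈ 55.23°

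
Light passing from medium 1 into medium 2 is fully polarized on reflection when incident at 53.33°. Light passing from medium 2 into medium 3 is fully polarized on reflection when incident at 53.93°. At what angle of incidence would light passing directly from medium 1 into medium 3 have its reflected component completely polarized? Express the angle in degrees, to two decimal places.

Each Brewster angle gives a ratio: n₂/n₁ = tan 53.33° = 1.3431, n₃/n₂ = tan 53.93° = 1.3729.
n₃/n₁ = 1.8438. Then tan θ_B(1→3) = n₃/n₁, so θ_B(1→3) = arctan(1.8438) = 61.53°.

θ_B ≈ 61.53°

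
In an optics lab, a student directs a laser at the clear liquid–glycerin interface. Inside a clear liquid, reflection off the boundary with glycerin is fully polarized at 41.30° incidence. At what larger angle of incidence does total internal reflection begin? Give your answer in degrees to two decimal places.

n₂/n₁ = tan 41.30° = 0.8785; the critical angle satisfies sin θ_c = n₂/n₁.
θ_c = arcsin(0.8785) = 61.46°.

θ_c ≈ 61.46°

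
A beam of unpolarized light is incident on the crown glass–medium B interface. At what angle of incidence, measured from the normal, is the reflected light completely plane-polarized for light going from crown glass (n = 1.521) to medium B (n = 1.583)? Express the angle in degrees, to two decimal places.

Here n₂/n₁ = 1.583/1.521 = 1.0408, and Brewster's law gives tan θ_B = n₂/n₁.
So θ_B = arctan 1.0408 = 46.14°.

θ_B ≈ 46.14°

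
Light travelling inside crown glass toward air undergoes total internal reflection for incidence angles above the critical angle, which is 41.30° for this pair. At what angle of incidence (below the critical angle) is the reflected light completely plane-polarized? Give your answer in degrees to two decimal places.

θ_B ≈ 33.42°

n₂/n₁ = sin θ_c = sin 41.30° = 0.6600.
tan θ_B equals the same ratio, so θ_B = arctan(0.6600) = 33.42°.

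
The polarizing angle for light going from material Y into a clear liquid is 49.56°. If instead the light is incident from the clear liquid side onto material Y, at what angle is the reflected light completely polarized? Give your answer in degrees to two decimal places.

Reversing the direction swaps n₁ and n₂, so tan θ_B' = 1/tan θ_B and θ_B' = 90° − θ_B.
Hence θ_B' = 90° − 49.56° = 40.44°.

θ_B' ≈ 40.44°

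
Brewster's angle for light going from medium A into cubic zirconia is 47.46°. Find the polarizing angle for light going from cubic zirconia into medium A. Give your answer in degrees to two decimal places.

θ_B' ≈ 42.54°

Reversing the direction swaps n₁ and n₂, so tan θ_B' = 1/tan θ_B and θ_B' = 90° − θ_B.
Hence θ_B' = 90° − 47.46° = 42.54°.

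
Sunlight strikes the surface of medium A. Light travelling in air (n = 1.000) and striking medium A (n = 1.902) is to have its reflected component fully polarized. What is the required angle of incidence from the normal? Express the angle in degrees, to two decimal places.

θ_B ≈ 62.27°

Brewster's condition: tan θ_B = n₂/n₁ = 1.902/1.000 = 1.9020.
θ_B = arctan(1.9020) = 62.27°.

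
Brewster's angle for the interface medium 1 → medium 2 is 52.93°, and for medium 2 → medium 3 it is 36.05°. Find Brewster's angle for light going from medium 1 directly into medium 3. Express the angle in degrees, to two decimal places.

θ_B ≈ 43.93°

n₂/n₁ = tan 52.93° = 1.3237 and n₃/n₂ = tan 36.05° = 0.7279.
Multiplying, n₃/n₁ = 1.3237 × 0.7279 = 0.9635, and θ_B(1→3) = arctan 0.9635 = 43.93°.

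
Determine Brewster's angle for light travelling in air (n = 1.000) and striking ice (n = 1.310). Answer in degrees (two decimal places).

θ_B ≈ 52.64°

Brewster's condition: tan θ_B = n₂/n₁ = 1.310/1.000 = 1.3100.
So θ_B = arctan 1.3100 = 52.64°.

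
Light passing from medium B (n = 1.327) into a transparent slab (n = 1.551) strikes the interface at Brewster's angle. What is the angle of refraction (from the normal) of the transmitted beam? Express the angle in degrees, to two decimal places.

tan θ_B = n₂/n₁ = 1.551/1.327 = 1.1688, so θ_B = 49.45°.
At Brewster's angle the reflected and refracted rays are perpendicular, so θ_t = 90° − θ_B = 90° − 49.45° = 40.55°.

θ_t ≈ 40.55°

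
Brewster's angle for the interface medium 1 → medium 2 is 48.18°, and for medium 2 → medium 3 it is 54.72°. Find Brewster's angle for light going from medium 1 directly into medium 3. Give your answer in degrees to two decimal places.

Each Brewster angle gives a ratio: n₂/n₁ = tan 48.18° = 1.1177, n₃/n₂ = tan 54.72° = 1.4134.
So n₃/n₁ = (n₂/n₁)(n₃/n₂) = 1.1177 × 1.4134 = 1.5797.
θ_B(1→3) = arctan(1.5797) = 57.66°.

θ_B ≈ 57.66°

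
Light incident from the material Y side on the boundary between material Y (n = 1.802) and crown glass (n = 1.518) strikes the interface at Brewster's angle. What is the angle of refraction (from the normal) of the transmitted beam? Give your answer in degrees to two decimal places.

First find Brewster's angle: tan θ_B = 1.518/1.802 = 0.8424, giving θ_B = 40.11°.
The refracted ray is perpendicular to the reflected ray, so θ_t = 90° − θ_B = 49.89°.

θ_t ≈ 49.89°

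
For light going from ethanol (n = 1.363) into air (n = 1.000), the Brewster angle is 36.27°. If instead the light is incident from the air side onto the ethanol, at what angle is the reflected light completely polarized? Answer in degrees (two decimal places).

θ_B' ≈ 53.73°

Reversing the direction swaps n₁ and n₂, so tan θ_B' = 1/tan θ_B and θ_B' = 90° − θ_B.
Hence θ_B' = 90° − 36.27° = 53.73°.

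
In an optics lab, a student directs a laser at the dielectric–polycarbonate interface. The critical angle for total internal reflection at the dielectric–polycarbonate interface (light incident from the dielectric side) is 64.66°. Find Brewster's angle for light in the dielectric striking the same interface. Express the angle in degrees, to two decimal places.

θ_B ≈ 42.11°

n₂/n₁ = sin θ_c = sin 64.66° = 0.9038.
tan θ_B equals the same ratio, so θ_B = arctan(0.9038) = 42.11°.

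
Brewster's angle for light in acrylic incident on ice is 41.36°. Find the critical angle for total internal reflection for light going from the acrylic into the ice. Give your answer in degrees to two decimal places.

tan θ_B = n₂/n₁ = tan 41.36° = 0.8804.
Total internal reflection: sin θ_c = n₂/n₁ = 0.8804.
θ_c = arcsin(0.8804) = 61.69°.

θ_c ≈ 61.69°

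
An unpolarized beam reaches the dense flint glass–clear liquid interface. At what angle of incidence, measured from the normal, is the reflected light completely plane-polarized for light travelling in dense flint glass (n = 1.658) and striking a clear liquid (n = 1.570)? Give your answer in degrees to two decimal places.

tan θ_B = n₂/n₁ = 1.570/1.658 = 0.9469. Taking the arctangent, θ_B = 43.44°.

θ_B ≈ 43.44°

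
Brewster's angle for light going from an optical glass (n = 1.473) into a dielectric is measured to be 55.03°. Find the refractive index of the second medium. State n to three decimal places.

At Brewster's angle, tan θ_B = n₂/n₁ with n₁ on the incident side (an optical glass) and n₂ on the transmitted side (a dielectric).
n₂ = n₁ tan θ_B = 1.473 × tan 55.03° = 2.106.

n ≈ 2.106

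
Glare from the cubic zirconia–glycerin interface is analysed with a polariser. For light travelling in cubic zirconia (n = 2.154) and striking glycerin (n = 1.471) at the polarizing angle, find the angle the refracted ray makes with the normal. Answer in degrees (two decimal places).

θ_t ≈ 55.67°

tan θ_B = n₂/n₁ = 1.471/2.154 = 0.6829, so θ_B = 34.33°.
The refracted ray is perpendicular to the reflected ray, so θ_t = 90° − θ_B = 55.67°.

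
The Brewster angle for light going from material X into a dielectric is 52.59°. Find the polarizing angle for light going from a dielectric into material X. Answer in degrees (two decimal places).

Reversing the direction swaps n₁ and n₂, so tan θ_B' = 1/tan θ_B and θ_B' = 90° − θ_B.
Hence θ_B' = 90° − 52.59° = 37.41°.

θ_B' ≈ 37.41°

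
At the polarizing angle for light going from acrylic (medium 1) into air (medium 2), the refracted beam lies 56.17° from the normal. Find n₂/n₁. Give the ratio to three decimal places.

n₂/n₁ ≈ 0.670

At Brewster incidence θ_B = 90° − θ_t = 90° − 56.17° = 33.83°.
Then n₂/n₁ = tan θ_B = tan 33.83° = 0.670.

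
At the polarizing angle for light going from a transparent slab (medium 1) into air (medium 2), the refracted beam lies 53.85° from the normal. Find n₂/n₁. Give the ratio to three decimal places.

At Brewster incidence θ_B = 90° − θ_t = 90° − 53.85° = 36.15°.
Then n₂/n₁ = tan θ_B = tan 36.15° = 0.731.

n₂/n₁ ≈ 0.731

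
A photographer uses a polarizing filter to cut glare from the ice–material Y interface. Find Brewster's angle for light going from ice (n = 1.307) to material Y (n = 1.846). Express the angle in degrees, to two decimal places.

Here n₂/n₁ = 1.846/1.307 = 1.4124, and Brewster's law gives tan θ_B = n₂/n₁.
So θ_B = arctan 1.4124 = 54.70°.

θ_B ≈ 54.70°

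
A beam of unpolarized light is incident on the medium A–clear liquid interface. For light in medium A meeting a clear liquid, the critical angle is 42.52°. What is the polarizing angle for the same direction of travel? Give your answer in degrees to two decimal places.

θ_B ≈ 34.05°

At the critical angle sin θ_c = n₂/n₁, giving n₂/n₁ = sin 42.52° = 0.6758.
Then tan θ_B = n₂/n₁ = 0.6758, so θ_B = arctan 0.6758 = 34.05°.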